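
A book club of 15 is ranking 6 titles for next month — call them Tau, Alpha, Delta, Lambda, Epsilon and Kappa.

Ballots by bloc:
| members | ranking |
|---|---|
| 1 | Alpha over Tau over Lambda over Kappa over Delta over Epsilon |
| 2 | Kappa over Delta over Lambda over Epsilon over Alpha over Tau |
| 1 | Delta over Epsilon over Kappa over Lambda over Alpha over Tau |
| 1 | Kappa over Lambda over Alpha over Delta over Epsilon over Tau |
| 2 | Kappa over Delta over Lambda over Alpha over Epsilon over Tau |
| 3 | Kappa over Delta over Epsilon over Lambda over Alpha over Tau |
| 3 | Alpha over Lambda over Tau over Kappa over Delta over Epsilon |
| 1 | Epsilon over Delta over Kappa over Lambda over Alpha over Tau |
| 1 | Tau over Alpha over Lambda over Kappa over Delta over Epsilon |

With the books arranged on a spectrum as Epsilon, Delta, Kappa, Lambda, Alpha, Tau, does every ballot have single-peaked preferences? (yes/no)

Axis positions: Epsilon=1, Delta=2, Kappa=3, Lambda=4, Alpha=5, Tau=6.
Bloc 1 (peak Alpha at position 5): ranking walks positions 5-6-4-3-2-1, expanding outward from the peak — single-peaked.
Bloc 2 (peak Kappa at position 3): ranking walks positions 3-2-4-1-5-6, expanding outward from the peak — single-peaked.
Bloc 3 (peak Delta at position 2): ranking walks positions 2-1-3-4-5-6, expanding outward from the peak — single-peaked.
Bloc 4 (peak Kappa at position 3): ranking walks positions 3-4-5-2-1-6, expanding outward from the peak — single-peaked.
Bloc 5 (peak Kappa at position 3): ranking walks positions 3-2-4-5-1-6, expanding outward from the peak — single-peaked.
Bloc 6 (peak Kappa at position 3): ranking walks positions 3-2-1-4-5-6, expanding outward from the peak — single-peaked.
Bloc 7 (peak Alpha at position 5): ranking walks positions 5-4-6-3-2-1, expanding outward from the peak — single-peaked.
Bloc 8 (peak Epsilon at position 1): ranking walks positions 1-2-3-4-5-6, expanding outward from the peak — single-peaked.
Bloc 9 (peak Tau at position 6): ranking walks positions 6-5-4-3-2-1, expanding outward from the peak — single-peaked.
Every ranking is single-peaked on this axis.

yes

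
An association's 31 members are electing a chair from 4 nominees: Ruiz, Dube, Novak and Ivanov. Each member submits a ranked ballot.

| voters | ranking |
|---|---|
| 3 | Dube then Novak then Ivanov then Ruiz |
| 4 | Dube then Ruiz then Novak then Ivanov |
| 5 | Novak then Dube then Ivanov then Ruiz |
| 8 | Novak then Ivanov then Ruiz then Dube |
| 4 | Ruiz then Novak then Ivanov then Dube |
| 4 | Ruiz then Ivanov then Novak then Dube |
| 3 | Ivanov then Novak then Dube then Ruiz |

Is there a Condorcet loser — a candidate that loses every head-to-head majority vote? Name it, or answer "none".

Dube

Head-to-head results (31 voters):
Ruiz vs Dube: Ruiz is ranked higher on 8+4+4 = 16 ballots, Dube on 15. Ruiz wins 16–15.
Ruiz vs Novak: Novak wins 19–12.
Ruiz–Ivanov: Ivanov 19–12.
Dube vs Novak: Dube is ranked higher on 3+4 = 7 ballots, Novak on 24. Novak wins 24–7.
Dube vs Ivanov: Ivanov, 19–12.
Novak–Ivanov: Novak 24–7.
Dube loses to every other candidate — it is the Condorcet loser.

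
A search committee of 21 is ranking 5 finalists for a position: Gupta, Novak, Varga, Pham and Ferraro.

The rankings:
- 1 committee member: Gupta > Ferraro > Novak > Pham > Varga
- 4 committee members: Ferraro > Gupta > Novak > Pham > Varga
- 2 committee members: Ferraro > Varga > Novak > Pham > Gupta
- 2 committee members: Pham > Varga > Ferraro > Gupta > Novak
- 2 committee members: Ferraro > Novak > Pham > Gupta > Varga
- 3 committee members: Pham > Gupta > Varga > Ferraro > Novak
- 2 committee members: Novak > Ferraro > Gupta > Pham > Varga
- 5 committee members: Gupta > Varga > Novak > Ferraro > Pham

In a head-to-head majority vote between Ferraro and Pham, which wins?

Ballots ranking Ferraro above Pham: 1 + 4 + 2 + 2 + 2 + 5 = 16.
Ballots ranking Pham above Ferraro: 21 − 16 = 5.
Ferraro wins the head-to-head 16–5.

Ferraro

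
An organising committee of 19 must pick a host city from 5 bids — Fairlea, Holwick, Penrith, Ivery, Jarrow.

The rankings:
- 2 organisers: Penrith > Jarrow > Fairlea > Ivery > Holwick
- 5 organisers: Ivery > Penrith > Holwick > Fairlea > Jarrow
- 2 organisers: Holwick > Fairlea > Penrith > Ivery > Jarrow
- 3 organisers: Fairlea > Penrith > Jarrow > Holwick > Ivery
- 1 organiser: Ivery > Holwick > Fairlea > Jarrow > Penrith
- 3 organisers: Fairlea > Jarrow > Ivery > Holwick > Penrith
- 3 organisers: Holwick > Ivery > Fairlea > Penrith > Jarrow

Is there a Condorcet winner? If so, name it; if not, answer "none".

none

Pairwise majorities:
Fairlea vs Holwick: 2+3+3 = 8 for Fairlea, 11 for Holwick — Holwick by 11–8.
Fairlea–Penrith: Fairlea 12–7.
Fairlea vs Ivery: Fairlea wins 10–9.
Fairlea vs Jarrow: Fairlea preferred on 5+2+3+1+3+3 = 17 ballots; Fairlea wins 17–2.
Holwick vs Penrith: Holwick preferred on 2+1+3+3 = 9 ballots; Penrith wins 10–9.
Holwick vs Ivery: Holwick is ranked higher on 2+3+3 = 8 ballots, Ivery on 11. Ivery wins 11–8.
Holwick vs Jarrow: Holwick preferred on 5+2+1+3 = 11 ballots; Holwick wins 11–8.
Penrith vs Ivery: 2+2+3 = 7 for Penrith, 12 for Ivery — Ivery by 12–7.
Penrith–Jarrow: Penrith 15–4.
Ivery–Jarrow: Ivery 11–8.
Every city loses at least once (Fairlea loses to Holwick; Holwick loses to Penrith; Penrith loses to Fairlea; Ivery loses to Fairlea; Jarrow loses to Fairlea). The majority relation contains the cycle Fairlea > Penrith > Holwick > Fairlea, so there is no Condorcet winner.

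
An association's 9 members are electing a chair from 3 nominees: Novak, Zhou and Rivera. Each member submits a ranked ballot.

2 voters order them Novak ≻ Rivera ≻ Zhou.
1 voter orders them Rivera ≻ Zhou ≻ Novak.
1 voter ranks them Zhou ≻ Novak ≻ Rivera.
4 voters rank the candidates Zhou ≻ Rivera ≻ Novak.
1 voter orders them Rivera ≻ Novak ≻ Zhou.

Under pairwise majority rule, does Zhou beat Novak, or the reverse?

Zhou

Ballots ranking Zhou above Novak: 1 + 1 + 4 = 6.
Ballots ranking Novak above Zhou: 9 − 6 = 3.
Zhou wins the head-to-head 6–3.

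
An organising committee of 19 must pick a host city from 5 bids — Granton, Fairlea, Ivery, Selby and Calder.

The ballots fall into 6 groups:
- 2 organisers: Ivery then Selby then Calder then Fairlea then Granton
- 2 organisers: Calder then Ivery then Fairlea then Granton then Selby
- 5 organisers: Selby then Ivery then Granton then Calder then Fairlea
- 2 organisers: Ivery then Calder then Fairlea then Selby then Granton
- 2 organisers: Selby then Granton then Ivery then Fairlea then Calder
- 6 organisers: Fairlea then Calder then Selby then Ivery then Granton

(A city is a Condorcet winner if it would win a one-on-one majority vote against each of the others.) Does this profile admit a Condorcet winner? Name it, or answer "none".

Head-to-head results (19 organisers):
Granton vs Fairlea: Granton is ranked higher on 5+2 = 7 ballots, Fairlea on 12. Fairlea wins 12–7.
Granton vs Ivery: Ivery wins 17–2.
Granton vs Selby: Selby wins 17–2.
Granton vs Calder: Calder, 12–7.
Fairlea vs Ivery: 6 to 13, Ivery.
Fairlea vs Selby: 10 to 9, Fairlea.
Fairlea vs Calder: Calder wins 11–8.
Ivery vs Selby: Ivery is ranked higher on 2+2+2 = 6 ballots, Selby on 13. Selby wins 13–6.
Ivery vs Calder: Ivery is ranked higher on 2+5+2+2 = 11 ballots, Calder on 8. Ivery wins 11–8.
Selby vs Calder: Selby is ranked higher on 2+5+2 = 9 ballots, Calder on 10. Calder wins 10–9.
Each city drops at least one matchup (Granton loses to Fairlea; Fairlea loses to Ivery; Ivery loses to Selby; Selby loses to Fairlea; Calder loses to Ivery); the cycle Fairlea beats Selby beats Ivery beats Fairlea rules out a Condorcet winner.

none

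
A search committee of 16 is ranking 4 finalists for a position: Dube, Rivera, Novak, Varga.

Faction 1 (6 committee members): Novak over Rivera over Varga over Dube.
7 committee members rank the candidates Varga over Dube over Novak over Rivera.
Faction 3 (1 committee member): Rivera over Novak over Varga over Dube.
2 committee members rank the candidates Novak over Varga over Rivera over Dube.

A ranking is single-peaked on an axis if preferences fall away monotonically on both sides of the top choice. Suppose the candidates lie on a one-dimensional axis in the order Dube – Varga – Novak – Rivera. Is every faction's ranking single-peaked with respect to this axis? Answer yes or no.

yes

Axis positions: Dube=1, Varga=2, Novak=3, Rivera=4.
Faction 1 (peak Novak at position 3): ranking walks positions 3-4-2-1, expanding outward from the peak — single-peaked.
Faction 2 (peak Varga at position 2): ranking walks positions 2-1-3-4, expanding outward from the peak — single-peaked.
Faction 3 (peak Rivera at position 4): ranking walks positions 4-3-2-1, expanding outward from the peak — single-peaked.
Faction 4 (peak Novak at position 3): ranking walks positions 3-2-4-1, expanding outward from the peak — single-peaked.
Every ranking is single-peaked on this axis.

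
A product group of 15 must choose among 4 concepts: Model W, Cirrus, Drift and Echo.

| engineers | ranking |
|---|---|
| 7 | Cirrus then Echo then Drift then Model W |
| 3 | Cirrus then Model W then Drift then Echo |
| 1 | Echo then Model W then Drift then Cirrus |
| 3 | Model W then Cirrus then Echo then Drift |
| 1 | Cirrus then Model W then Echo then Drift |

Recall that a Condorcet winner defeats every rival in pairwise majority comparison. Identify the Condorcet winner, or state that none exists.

Cirrus

Head-to-head results (15 engineers):
Model W vs Cirrus: 1+3 = 4 for Model W, 11 for Cirrus — Cirrus by 11–4.
Model W vs Drift: Model W wins 8–7.
Model W vs Echo: Echo, 8–7.
Cirrus vs Drift: 7+3+3+1 = 14 for Cirrus, 1 for Drift — Cirrus by 14–1.
Cirrus–Echo: Cirrus 14–1.
Drift vs Echo: 3 for Drift, 12 for Echo — Echo by 12–3.
Cirrus wins every pairwise contest, so Cirrus is the Condorcet winner.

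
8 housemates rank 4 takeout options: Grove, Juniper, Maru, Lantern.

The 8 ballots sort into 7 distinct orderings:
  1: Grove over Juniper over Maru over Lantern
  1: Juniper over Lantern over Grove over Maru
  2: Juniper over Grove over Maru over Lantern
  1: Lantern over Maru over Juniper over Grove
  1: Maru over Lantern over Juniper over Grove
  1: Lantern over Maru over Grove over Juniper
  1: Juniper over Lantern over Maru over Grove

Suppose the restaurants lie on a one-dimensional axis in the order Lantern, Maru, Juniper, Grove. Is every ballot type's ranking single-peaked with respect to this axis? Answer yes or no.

no

Axis positions: Lantern=1, Maru=2, Juniper=3, Grove=4.
Ballot type 1 (peak Grove at position 4): ranking walks positions 4-3-2-1, expanding outward from the peak — single-peaked.
Ballot type 2: ranking walks positions 3-1-4-2; Lantern is ranked above Maru even though Maru lies between Lantern and the peak Juniper on the axis — preferences dip and rise again. Not single-peaked.
Ballot type 3 (peak Juniper at position 3): ranking walks positions 3-4-2-1, expanding outward from the peak — single-peaked.
Ballot type 4 (peak Lantern at position 1): ranking walks positions 1-2-3-4, expanding outward from the peak — single-peaked.
Ballot type 5 (peak Maru at position 2): ranking walks positions 2-1-3-4, expanding outward from the peak — single-peaked.
Ballot type 6: ranking walks positions 1-2-4-3; Grove is ranked above Juniper even though Juniper lies between Grove and the peak Lantern on the axis — preferences dip and rise again. Not single-peaked.
Ballot type 7: ranking walks positions 3-1-2-4; Lantern is ranked above Maru even though Maru lies between Lantern and the peak Juniper on the axis — preferences dip and rise again. Not single-peaked.
Ballot type 2 violates single-peakedness, so the profile is not single-peaked on this axis.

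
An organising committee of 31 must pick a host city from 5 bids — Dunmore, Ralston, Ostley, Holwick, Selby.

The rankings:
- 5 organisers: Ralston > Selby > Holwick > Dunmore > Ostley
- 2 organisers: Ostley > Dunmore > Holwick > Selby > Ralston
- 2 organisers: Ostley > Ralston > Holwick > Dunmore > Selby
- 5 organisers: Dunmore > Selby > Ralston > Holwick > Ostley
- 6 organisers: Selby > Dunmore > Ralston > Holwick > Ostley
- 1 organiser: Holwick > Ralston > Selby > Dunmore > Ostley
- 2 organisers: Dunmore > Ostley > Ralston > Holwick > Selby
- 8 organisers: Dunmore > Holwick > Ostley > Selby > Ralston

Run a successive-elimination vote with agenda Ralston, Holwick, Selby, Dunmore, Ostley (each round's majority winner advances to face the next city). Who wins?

Round 1: Ralston vs Holwick — 20–11, Ralston advances.
Round 2: Ralston vs Selby — 10–21, Selby advances.
Round 3: Selby vs Dunmore — 12–19, Dunmore advances.
Round 4: Dunmore vs Ostley — 27–4, Dunmore advances.
The agenda winner is Dunmore.

Dunmore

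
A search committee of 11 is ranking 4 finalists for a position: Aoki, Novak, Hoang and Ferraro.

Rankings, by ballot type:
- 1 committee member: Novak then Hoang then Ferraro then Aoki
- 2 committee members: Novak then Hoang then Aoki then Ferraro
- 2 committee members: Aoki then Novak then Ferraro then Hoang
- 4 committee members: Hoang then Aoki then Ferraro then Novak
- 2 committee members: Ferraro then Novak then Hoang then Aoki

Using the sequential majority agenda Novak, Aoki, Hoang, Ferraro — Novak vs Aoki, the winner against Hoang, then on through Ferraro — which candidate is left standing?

Hoang

Round 1: Novak vs Aoki — 5–6, Aoki advances.
Round 2: Aoki vs Hoang — 2–9, Hoang advances.
Round 3: Hoang vs Ferraro — 7–4, Hoang advances.
The agenda winner is Hoang.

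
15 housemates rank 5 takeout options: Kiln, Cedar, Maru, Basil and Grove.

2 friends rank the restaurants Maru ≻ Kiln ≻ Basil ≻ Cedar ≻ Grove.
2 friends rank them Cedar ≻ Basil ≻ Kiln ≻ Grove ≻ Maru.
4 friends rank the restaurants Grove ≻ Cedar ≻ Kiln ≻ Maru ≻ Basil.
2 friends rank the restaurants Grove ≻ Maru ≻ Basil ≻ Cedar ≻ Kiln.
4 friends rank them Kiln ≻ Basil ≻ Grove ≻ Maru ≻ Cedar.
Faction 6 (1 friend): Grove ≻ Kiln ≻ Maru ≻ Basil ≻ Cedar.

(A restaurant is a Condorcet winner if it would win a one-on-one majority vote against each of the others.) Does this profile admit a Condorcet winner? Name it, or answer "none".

none

Pairwise majorities:
Kiln vs Cedar: Cedar, 8–7.
Kiln–Maru: Kiln 11–4.
Kiln vs Basil: Kiln, 11–4.
Kiln vs Grove: Kiln, 8–7.
Cedar vs Maru: Maru, 9–6.
Cedar–Basil: Basil 9–6.
Cedar–Grove: Grove 11–4.
Maru vs Basil: Maru, 9–6.
Maru–Grove: Grove 13–2.
Basil–Grove: Basil 8–7.
No restaurant is unbeaten: Kiln loses to Cedar; Cedar loses to Maru; Maru loses to Kiln; Basil loses to Kiln; Grove loses to Kiln. In particular Kiln beats Maru beats Cedar beats Kiln is a majority cycle — no Condorcet winner exists.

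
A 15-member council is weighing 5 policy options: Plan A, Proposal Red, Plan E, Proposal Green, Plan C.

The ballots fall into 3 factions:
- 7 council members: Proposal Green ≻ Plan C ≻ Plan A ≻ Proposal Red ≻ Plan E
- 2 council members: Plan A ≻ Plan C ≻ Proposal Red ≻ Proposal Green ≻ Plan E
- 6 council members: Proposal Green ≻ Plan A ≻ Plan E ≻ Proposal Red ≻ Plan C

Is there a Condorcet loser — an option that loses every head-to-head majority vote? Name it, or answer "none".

Plan E

Pairwise majorities:
Plan A vs Proposal Red: Plan A is ranked higher on 7+2+6 = 15 ballots, Proposal Red on 0. Plan A wins 15–0.
Plan A vs Plan E: Plan A, 15–0.
Plan A vs Proposal Green: Proposal Green wins 13–2.
Plan A vs Plan C: 8 to 7, Plan A.
Proposal Red vs Plan E: Proposal Red is ranked higher on 7+2 = 9 ballots, Plan E on 6. Proposal Red wins 9–6.
Proposal Red vs Proposal Green: Proposal Green wins 13–2.
Proposal Red vs Plan C: 6 to 9, Plan C.
Plan E vs Proposal Green: Plan E is ranked higher on 0 ballots, Proposal Green on 15. Proposal Green wins 15–0.
Plan E vs Plan C: Plan C wins 9–6.
Proposal Green vs Plan C: 7+6 = 13 for Proposal Green, 2 for Plan C — Proposal Green by 13–2.
Plan E is beaten in every head-to-head and is the Condorcet loser.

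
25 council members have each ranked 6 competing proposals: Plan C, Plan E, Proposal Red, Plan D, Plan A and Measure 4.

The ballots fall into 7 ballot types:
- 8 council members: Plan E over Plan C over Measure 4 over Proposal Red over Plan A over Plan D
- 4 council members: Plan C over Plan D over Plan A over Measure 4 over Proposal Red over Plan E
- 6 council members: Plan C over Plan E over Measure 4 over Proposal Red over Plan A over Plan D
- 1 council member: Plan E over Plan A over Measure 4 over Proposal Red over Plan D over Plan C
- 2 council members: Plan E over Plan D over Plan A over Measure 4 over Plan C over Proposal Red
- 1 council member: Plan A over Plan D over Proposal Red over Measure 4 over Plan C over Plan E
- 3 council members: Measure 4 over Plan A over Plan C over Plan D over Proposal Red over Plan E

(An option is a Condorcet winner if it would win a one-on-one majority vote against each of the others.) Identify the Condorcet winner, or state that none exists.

Pairwise majorities:
Plan C vs Plan E: Plan C preferred on 4+6+1+3 = 14 ballots; Plan C wins 14–11.
Plan C vs Proposal Red: Plan C, 23–2.
Plan C vs Plan D: 8+4+6+3 = 21 for Plan C, 4 for Plan D — Plan C by 21–4.
Plan C vs Plan A: 8+4+6 = 18 for Plan C, 7 for Plan A — Plan C by 18–7.
Plan C vs Measure 4: 18 to 7, Plan C.
Plan E vs Proposal Red: Plan E wins 17–8.
Plan E vs Plan D: Plan E wins 17–8.
Plan E vs Plan A: 8+6+1+2 = 17 for Plan E, 8 for Plan A — Plan E by 17–8.
Plan E vs Measure 4: Plan E wins 17–8.
Proposal Red vs Plan D: Proposal Red preferred on 8+6+1 = 15 ballots; Proposal Red wins 15–10.
Proposal Red vs Plan A: 14 to 11, Proposal Red.
Proposal Red vs Measure 4: Proposal Red preferred on 1 ballot; Measure 4 wins 24–1.
Plan D vs Plan A: Plan A wins 19–6.
Plan D vs Measure 4: Measure 4 wins 18–7.
Plan A vs Measure 4: Measure 4 wins 17–8.
Plan C wins every pairwise contest, so Plan C is the Condorcet winner.

Plan C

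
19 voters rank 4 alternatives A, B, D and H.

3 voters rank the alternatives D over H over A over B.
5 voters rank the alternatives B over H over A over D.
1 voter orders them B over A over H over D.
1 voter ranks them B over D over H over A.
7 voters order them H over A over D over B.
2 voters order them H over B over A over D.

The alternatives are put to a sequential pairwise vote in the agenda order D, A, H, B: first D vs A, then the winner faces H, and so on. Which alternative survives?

H

Round 1: D vs A — 4–15, A advances.
Round 2: A vs H — 1–18, H advances.
Round 3: H vs B — 12–7, H advances.
H survives the agenda.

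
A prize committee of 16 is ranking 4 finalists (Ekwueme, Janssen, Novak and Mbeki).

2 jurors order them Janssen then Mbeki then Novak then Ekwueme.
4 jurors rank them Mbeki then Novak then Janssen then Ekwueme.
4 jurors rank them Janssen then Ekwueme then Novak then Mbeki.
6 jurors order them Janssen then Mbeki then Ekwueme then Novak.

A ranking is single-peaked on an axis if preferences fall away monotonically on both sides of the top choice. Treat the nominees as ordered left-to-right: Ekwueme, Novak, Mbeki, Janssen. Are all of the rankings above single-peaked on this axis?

no

Axis positions: Ekwueme=1, Novak=2, Mbeki=3, Janssen=4.
Bloc 1 (peak Janssen at position 4): ranking walks positions 4-3-2-1, expanding outward from the peak — single-peaked.
Bloc 2 (peak Mbeki at position 3): ranking walks positions 3-2-4-1, expanding outward from the peak — single-peaked.
Bloc 3: ranking walks positions 4-1-2-3; Ekwueme is ranked above Mbeki even though Mbeki lies between Ekwueme and the peak Janssen on the axis — preferences dip and rise again. Not single-peaked.
Bloc 4: ranking walks positions 4-3-1-2; Ekwueme is ranked above Novak even though Novak lies between Ekwueme and the peak Janssen on the axis — preferences dip and rise again. Not single-peaked.
Bloc 3 violates single-peakedness, so the profile is not single-peaked on this axis.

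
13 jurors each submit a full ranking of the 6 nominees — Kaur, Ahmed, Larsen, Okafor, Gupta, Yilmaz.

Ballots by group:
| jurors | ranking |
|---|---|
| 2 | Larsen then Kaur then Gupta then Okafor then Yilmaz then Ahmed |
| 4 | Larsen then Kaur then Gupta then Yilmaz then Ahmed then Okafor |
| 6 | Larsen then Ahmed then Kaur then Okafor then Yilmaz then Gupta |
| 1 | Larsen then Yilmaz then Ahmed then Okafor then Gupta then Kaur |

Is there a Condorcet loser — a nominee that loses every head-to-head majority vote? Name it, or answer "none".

Gupta

Pairwise majorities:
Kaur vs Ahmed: Ahmed, 7–6.
Kaur vs Larsen: 0 for Kaur, 13 for Larsen — Larsen by 13–0.
Kaur vs Okafor: Kaur wins 12–1.
Kaur vs Gupta: 12 to 1, Kaur.
Kaur vs Yilmaz: 2+4+6 = 12 for Kaur, 1 for Yilmaz — Kaur by 12–1.
Ahmed vs Larsen: Larsen, 13–0.
Ahmed vs Okafor: Ahmed wins 11–2.
Ahmed vs Gupta: 7 to 6, Ahmed.
Ahmed–Yilmaz: Yilmaz 7–6.
Larsen–Okafor: Larsen 13–0.
Larsen–Gupta: Larsen 13–0.
Larsen vs Yilmaz: Larsen wins 13–0.
Okafor vs Gupta: 7 to 6, Okafor.
Okafor–Yilmaz: Okafor 8–5.
Gupta–Yilmaz: Yilmaz 7–6.
Gupta is beaten in every head-to-head and is the Condorcet loser.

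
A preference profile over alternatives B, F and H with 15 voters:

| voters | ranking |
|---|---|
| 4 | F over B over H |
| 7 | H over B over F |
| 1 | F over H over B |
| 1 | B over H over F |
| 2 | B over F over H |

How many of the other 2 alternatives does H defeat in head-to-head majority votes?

2

H against each rival (15 voters):
H–B: H 8–7.
H–F: H 8–7.
H beats B, F — 2 pairwise wins.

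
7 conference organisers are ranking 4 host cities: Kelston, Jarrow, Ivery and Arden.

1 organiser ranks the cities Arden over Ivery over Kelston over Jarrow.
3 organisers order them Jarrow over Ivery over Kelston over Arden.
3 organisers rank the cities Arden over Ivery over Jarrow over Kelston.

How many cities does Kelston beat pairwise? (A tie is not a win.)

Kelston against each rival (7 organisers):
Kelston vs Jarrow: Kelston is ranked higher on 1 ballot, Jarrow on 6. Jarrow wins 6–1.
Kelston vs Ivery: Kelston preferred on 0 ballots; Ivery wins 7–0.
Kelston vs Arden: Kelston is ranked higher on 3 ballots, Arden on 4. Arden wins 4–3.
Kelston beats no one; loses to Jarrow, Ivery, Arden — 0 pairwise wins.

0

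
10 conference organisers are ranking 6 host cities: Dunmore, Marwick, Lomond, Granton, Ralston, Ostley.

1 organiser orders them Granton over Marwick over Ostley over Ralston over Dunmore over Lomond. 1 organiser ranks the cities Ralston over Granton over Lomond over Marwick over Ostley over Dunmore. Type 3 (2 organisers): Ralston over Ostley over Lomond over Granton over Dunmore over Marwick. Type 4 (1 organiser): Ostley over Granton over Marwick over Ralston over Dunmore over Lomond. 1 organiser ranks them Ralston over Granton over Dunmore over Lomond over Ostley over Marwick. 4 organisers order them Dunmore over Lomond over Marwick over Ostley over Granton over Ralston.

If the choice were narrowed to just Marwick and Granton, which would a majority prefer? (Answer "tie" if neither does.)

Ballots ranking Marwick above Granton: 4.
Ballots ranking Granton above Marwick: 10 − 4 = 6.
Granton wins the head-to-head 6–4.

Granton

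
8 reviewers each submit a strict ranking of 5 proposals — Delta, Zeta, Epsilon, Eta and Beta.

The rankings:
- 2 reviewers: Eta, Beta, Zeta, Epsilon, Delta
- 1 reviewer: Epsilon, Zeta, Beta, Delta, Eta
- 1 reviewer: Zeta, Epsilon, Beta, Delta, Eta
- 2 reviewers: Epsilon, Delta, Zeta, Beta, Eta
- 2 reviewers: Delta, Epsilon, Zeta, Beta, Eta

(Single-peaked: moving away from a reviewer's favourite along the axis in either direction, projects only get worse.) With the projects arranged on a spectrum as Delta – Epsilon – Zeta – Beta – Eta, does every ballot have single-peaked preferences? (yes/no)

yes

Axis positions: Delta=1, Epsilon=2, Zeta=3, Beta=4, Eta=5.
Group 1 (peak Eta at position 5): ranking walks positions 5-4-3-2-1, expanding outward from the peak — single-peaked.
Group 2 (peak Epsilon at position 2): ranking walks positions 2-3-4-1-5, expanding outward from the peak — single-peaked.
Group 3 (peak Zeta at position 3): ranking walks positions 3-2-4-1-5, expanding outward from the peak — single-peaked.
Group 4 (peak Epsilon at position 2): ranking walks positions 2-1-3-4-5, expanding outward from the peak — single-peaked.
Group 5 (peak Delta at position 1): ranking walks positions 1-2-3-4-5, expanding outward from the peak — single-peaked.
Every ranking is single-peaked on this axis.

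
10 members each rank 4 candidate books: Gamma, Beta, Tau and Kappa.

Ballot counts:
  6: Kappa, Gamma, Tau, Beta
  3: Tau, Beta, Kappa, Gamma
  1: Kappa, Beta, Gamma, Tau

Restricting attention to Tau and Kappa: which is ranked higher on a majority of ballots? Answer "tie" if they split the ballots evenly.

Kappa

Ballots ranking Tau above Kappa: 3.
Ballots ranking Kappa above Tau: 10 − 3 = 7.
Kappa wins the head-to-head 7–3.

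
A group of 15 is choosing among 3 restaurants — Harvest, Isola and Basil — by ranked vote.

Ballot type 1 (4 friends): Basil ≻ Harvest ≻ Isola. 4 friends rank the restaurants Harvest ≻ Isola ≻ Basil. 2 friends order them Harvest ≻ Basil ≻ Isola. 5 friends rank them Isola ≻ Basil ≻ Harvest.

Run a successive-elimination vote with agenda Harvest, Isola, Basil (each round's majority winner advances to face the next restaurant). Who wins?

Basil

Round 1: Harvest vs Isola — 10–5, Harvest advances.
Round 2: Harvest vs Basil — 6–9, Basil advances.
The agenda winner is Basil.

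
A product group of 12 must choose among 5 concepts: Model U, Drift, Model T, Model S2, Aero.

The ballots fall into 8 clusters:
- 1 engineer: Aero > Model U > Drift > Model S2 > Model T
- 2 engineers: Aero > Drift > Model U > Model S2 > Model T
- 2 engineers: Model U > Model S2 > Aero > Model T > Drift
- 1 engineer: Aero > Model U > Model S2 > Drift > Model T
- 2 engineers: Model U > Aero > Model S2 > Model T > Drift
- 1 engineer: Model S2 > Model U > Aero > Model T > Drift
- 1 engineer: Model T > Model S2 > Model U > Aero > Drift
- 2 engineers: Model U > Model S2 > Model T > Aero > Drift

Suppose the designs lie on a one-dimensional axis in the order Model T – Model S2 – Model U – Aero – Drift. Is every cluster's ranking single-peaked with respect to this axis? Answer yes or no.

yes

Axis positions: Model T=1, Model S2=2, Model U=3, Aero=4, Drift=5.
Cluster 1 (peak Aero at position 4): ranking walks positions 4-3-5-2-1, expanding outward from the peak — single-peaked.
Cluster 2 (peak Aero at position 4): ranking walks positions 4-5-3-2-1, expanding outward from the peak — single-peaked.
Cluster 3 (peak Model U at position 3): ranking walks positions 3-2-4-1-5, expanding outward from the peak — single-peaked.
Cluster 4 (peak Aero at position 4): ranking walks positions 4-3-2-5-1, expanding outward from the peak — single-peaked.
Cluster 5 (peak Model U at position 3): ranking walks positions 3-4-2-1-5, expanding outward from the peak — single-peaked.
Cluster 6 (peak Model S2 at position 2): ranking walks positions 2-3-4-1-5, expanding outward from the peak — single-peaked.
Cluster 7 (peak Model T at position 1): ranking walks positions 1-2-3-4-5, expanding outward from the peak — single-peaked.
Cluster 8 (peak Model U at position 3): ranking walks positions 3-2-1-4-5, expanding outward from the peak — single-peaked.
Every ranking is single-peaked on this axis.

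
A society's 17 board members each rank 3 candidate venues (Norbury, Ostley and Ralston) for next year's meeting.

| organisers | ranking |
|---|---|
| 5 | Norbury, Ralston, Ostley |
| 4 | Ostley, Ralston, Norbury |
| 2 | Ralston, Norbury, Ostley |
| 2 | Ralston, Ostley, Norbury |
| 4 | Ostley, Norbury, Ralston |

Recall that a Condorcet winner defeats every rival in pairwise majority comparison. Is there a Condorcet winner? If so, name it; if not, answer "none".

Pairwise majorities:
Norbury vs Ostley: 5+2 = 7 for Norbury, 10 for Ostley — Ostley by 10–7.
Norbury vs Ralston: 9 to 8, Norbury.
Ostley vs Ralston: 4+4 = 8 for Ostley, 9 for Ralston — Ralston by 9–8.
Each city drops at least one matchup (Norbury loses to Ostley; Ostley loses to Ralston; Ralston loses to Norbury); the cycle Norbury → Ralston → Ostley → Norbury rules out a Condorcet winner.

none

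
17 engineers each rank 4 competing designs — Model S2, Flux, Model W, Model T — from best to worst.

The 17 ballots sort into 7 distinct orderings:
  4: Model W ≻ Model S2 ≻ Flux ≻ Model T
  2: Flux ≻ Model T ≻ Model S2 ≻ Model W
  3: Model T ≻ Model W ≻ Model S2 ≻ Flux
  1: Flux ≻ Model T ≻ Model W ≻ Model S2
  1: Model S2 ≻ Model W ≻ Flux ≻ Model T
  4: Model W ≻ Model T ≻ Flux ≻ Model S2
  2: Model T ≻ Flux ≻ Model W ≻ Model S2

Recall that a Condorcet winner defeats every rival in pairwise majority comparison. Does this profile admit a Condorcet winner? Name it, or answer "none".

Model W

Check each pair by majority over 17 ballots:
Model S2 vs Flux: Model S2 is ranked higher on 4+3+1 = 8 ballots, Flux on 9. Flux wins 9–8.
Model S2 vs Model W: Model S2 is ranked higher on 2+1 = 3 ballots, Model W on 14. Model W wins 14–3.
Model S2 vs Model T: Model S2 is ranked higher on 4+1 = 5 ballots, Model T on 12. Model T wins 12–5.
Flux vs Model W: Flux is ranked higher on 2+1+2 = 5 ballots, Model W on 12. Model W wins 12–5.
Flux vs Model T: 8 to 9, Model T.
Model W vs Model T: Model W preferred on 4+1+4 = 9 ballots; Model W wins 9–8.
Only Model W has no losses; Model W is the Condorcet winner.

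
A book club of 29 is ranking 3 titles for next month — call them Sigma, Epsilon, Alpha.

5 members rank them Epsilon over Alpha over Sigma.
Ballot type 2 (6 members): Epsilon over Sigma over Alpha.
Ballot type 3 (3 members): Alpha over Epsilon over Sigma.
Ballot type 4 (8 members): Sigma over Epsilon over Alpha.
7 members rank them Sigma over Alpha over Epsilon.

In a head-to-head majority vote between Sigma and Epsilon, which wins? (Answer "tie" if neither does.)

Ballots ranking Sigma above Epsilon: 8 + 7 = 15.
Ballots ranking Epsilon above Sigma: 29 − 15 = 14.
Sigma wins the head-to-head 15–14.

Sigma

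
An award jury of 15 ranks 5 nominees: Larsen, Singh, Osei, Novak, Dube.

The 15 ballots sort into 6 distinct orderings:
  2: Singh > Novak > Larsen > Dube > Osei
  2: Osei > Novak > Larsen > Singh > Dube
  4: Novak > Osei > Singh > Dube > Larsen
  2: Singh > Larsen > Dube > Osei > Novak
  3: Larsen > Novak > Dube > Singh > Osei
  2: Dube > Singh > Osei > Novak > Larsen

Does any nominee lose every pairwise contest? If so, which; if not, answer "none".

none

Head-to-head results (15 jurors):
Larsen vs Singh: 5 to 10, Singh.
Larsen vs Osei: Osei wins 8–7.
Larsen vs Novak: Larsen preferred on 2+3 = 5 ballots; Novak wins 10–5.
Larsen vs Dube: Larsen preferred on 2+2+2+3 = 9 ballots; Larsen wins 9–6.
Singh vs Osei: 9 to 6, Singh.
Singh vs Novak: 6 to 9, Novak.
Singh–Dube: Singh 10–5.
Osei vs Novak: Novak wins 9–6.
Osei vs Dube: Osei is ranked higher on 2+4 = 6 ballots, Dube on 9. Dube wins 9–6.
Novak vs Dube: Novak wins 11–4.
No nominee is winless: Larsen beats Dube; Singh beats Larsen; Osei beats Larsen; Novak beats Larsen; Dube beats Osei. There is no Condorcet loser.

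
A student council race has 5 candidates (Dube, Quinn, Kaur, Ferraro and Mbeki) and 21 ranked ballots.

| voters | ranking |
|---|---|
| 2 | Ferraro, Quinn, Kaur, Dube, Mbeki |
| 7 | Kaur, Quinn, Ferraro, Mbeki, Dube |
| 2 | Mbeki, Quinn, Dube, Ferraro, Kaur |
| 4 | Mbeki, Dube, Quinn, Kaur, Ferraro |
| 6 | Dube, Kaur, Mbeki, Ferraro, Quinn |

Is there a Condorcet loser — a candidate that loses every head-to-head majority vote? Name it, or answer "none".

Head-to-head results (21 voters):
Dube vs Quinn: Dube preferred on 4+6 = 10 ballots; Quinn wins 11–10.
Dube vs Kaur: 2+4+6 = 12 for Dube, 9 for Kaur — Dube by 12–9.
Dube vs Ferraro: Dube is ranked higher on 2+4+6 = 12 ballots, Ferraro on 9. Dube wins 12–9.
Dube vs Mbeki: Dube preferred on 2+6 = 8 ballots; Mbeki wins 13–8.
Quinn vs Kaur: Quinn preferred on 2+2+4 = 8 ballots; Kaur wins 13–8.
Quinn vs Ferraro: Quinn, 13–8.
Quinn vs Mbeki: Quinn preferred on 2+7 = 9 ballots; Mbeki wins 12–9.
Kaur–Ferraro: Kaur 17–4.
Kaur vs Mbeki: Kaur wins 15–6.
Ferraro–Mbeki: Mbeki 12–9.
Only Ferraro has no wins; Ferraro is the Condorcet loser.

Ferraro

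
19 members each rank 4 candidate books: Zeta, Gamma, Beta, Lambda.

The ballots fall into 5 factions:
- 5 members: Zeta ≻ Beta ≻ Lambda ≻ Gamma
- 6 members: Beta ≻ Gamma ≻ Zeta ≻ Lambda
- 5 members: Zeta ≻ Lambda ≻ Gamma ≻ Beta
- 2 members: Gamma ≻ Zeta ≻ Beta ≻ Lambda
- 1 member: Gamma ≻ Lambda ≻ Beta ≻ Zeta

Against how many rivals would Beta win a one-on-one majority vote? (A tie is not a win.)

2

Beta against each rival (19 members):
Beta vs Zeta: Zeta, 12–7.
Beta vs Gamma: 11 to 8, Beta.
Beta vs Lambda: Beta wins 13–6.
Beta beats Gamma, Lambda; loses to Zeta — 2 pairwise wins.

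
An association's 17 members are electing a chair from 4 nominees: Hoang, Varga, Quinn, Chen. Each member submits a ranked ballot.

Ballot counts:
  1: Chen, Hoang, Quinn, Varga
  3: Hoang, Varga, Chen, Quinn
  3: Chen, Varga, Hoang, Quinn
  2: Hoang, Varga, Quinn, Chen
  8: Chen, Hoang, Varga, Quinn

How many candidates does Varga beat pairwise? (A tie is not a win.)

1

Varga against each rival (17 voters):
Varga vs Hoang: 3 to 14, Hoang.
Varga vs Quinn: Varga is ranked higher on 3+3+2+8 = 16 ballots, Quinn on 1. Varga wins 16–1.
Varga vs Chen: 5 to 12, Chen.
Varga beats Quinn; loses to Hoang, Chen — 1 pairwise win.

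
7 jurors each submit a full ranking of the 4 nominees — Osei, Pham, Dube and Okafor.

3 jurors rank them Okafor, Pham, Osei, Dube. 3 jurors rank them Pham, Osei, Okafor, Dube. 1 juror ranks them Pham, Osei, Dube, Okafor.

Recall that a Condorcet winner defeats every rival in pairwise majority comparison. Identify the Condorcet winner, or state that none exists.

Pham

Head-to-head results (7 jurors):
Osei vs Pham: Osei preferred on 0 ballots; Pham wins 7–0.
Osei vs Dube: Osei preferred on 3+3+1 = 7 ballots; Osei wins 7–0.
Osei vs Okafor: Osei is ranked higher on 3+1 = 4 ballots, Okafor on 3. Osei wins 4–3.
Pham vs Dube: Pham preferred on 3+3+1 = 7 ballots; Pham wins 7–0.
Pham vs Okafor: Pham is ranked higher on 3+1 = 4 ballots, Okafor on 3. Pham wins 4–3.
Dube vs Okafor: 1 to 6, Okafor.
Pham defeats every rival head-to-head and is the Condorcet winner.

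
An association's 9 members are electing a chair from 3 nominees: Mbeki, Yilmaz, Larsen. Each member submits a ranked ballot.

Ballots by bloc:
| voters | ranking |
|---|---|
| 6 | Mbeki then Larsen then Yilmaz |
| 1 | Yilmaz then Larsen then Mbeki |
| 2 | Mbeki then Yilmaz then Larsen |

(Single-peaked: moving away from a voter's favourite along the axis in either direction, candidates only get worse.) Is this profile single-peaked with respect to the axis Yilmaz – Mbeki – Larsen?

no

Axis positions: Yilmaz=1, Mbeki=2, Larsen=3.
Bloc 1 (peak Mbeki at position 2): ranking walks positions 2-3-1, expanding outward from the peak — single-peaked.
Bloc 2: ranking walks positions 1-3-2; Larsen is ranked above Mbeki even though Mbeki lies between Larsen and the peak Yilmaz on the axis — preferences dip and rise again. Not single-peaked.
Bloc 3 (peak Mbeki at position 2): ranking walks positions 2-1-3, expanding outward from the peak — single-peaked.
Bloc 2 violates single-peakedness, so the profile is not single-peaked on this axis.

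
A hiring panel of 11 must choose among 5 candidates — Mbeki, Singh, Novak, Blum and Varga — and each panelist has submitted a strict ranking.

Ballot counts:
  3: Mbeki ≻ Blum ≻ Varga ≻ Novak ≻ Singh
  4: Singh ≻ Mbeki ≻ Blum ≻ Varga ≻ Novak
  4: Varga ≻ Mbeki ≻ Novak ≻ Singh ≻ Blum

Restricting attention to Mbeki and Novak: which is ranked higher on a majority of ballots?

Mbeki

Ballots ranking Mbeki above Novak: 3 + 4 + 4 = 11.
Ballots ranking Novak above Mbeki: 11 − 11 = 0.
Mbeki wins the head-to-head 11–0.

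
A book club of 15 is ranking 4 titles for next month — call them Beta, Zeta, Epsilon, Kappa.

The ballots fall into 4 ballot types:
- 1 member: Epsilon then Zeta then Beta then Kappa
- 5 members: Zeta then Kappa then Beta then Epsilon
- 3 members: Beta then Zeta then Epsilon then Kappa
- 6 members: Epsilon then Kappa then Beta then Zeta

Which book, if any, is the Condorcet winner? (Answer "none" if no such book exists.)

none

Check each pair by majority over 15 ballots:
Beta–Zeta: Beta 9–6.
Beta–Epsilon: Beta 8–7.
Beta vs Kappa: Kappa, 11–4.
Zeta vs Epsilon: 8 to 7, Zeta.
Zeta–Kappa: Zeta 9–6.
Epsilon vs Kappa: Epsilon is ranked higher on 1+3+6 = 10 ballots, Kappa on 5. Epsilon wins 10–5.
Every book loses at least once (Beta loses to Kappa; Zeta loses to Beta; Epsilon loses to Beta; Kappa loses to Zeta). The majority relation contains the cycle Beta beats Zeta beats Kappa beats Beta, so there is no Condorcet winner.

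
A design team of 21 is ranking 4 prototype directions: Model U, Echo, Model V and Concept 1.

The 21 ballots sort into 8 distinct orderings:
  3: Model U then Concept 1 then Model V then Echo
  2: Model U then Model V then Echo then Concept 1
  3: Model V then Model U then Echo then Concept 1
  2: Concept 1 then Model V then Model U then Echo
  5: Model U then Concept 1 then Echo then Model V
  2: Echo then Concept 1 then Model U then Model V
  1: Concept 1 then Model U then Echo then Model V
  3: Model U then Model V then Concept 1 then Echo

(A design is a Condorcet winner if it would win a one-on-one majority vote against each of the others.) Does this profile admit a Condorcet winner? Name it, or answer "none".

Model U

Check each pair by majority over 21 ballots:
Model U vs Echo: Model U wins 19–2.
Model U–Model V: Model U 16–5.
Model U vs Concept 1: Model U wins 16–5.
Echo vs Model V: Model V wins 13–8.
Echo–Concept 1: Concept 1 14–7.
Model V vs Concept 1: Concept 1 wins 13–8.
Model U defeats every rival head-to-head and is the Condorcet winner.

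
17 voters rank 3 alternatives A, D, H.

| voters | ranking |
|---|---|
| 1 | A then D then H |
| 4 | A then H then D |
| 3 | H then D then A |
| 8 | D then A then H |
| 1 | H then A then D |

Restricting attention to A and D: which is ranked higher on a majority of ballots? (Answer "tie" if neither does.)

D

Ballots ranking A above D: 1 + 4 + 1 = 6.
Ballots ranking D above A: 17 − 6 = 11.
D wins the head-to-head 11–6.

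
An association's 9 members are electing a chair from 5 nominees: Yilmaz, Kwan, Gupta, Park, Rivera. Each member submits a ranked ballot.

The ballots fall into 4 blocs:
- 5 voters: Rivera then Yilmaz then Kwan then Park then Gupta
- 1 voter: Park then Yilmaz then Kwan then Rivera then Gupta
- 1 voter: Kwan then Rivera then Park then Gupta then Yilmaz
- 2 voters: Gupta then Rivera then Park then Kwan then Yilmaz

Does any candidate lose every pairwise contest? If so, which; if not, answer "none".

Head-to-head results (9 voters):
Yilmaz vs Kwan: Yilmaz wins 6–3.
Yilmaz vs Gupta: Yilmaz is ranked higher on 5+1 = 6 ballots, Gupta on 3. Yilmaz wins 6–3.
Yilmaz vs Park: Yilmaz preferred on 5 ballots; Yilmaz wins 5–4.
Yilmaz vs Rivera: Rivera wins 8–1.
Kwan vs Gupta: Kwan wins 7–2.
Kwan vs Park: 6 to 3, Kwan.
Kwan vs Rivera: Rivera, 7–2.
Gupta vs Park: 2 to 7, Park.
Gupta vs Rivera: Gupta preferred on 2 ballots; Rivera wins 7–2.
Park–Rivera: Rivera 8–1.
Gupta loses to every other candidate — it is the Condorcet loser.

Gupta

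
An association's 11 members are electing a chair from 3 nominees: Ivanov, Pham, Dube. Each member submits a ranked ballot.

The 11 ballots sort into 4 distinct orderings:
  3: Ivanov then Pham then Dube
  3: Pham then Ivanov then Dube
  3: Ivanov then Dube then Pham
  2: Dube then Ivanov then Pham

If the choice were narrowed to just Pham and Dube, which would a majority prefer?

Pham

Ballots ranking Pham above Dube: 3 + 3 = 6.
Ballots ranking Dube above Pham: 11 − 6 = 5.
Pham wins the head-to-head 6–5.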